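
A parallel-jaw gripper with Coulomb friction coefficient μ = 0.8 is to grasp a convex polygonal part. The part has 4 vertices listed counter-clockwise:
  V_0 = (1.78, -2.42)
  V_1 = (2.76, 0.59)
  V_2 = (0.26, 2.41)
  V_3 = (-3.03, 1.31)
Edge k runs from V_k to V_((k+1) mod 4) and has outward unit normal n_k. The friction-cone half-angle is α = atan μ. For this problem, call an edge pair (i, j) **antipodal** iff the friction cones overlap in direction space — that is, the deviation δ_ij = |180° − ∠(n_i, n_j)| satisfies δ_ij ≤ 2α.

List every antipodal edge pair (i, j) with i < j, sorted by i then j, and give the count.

α = atan 0.8 = 38.66°;  2α = 77.32°
n_0 = (+0.9509, -0.3096)
n_1 = (+0.5886, +0.8085)
n_2 = (-0.3171, +0.9484)
n_3 = (-0.6128, -0.7902)
  (0,1): δ = 108.02°  ·
  (0,2): δ = 53.48°  ✓
  (0,3): δ = 70.24°  ✓
  (1,2): δ = 125.46°  ·
  (1,3): δ = 1.74°  ✓
  (2,3): δ = 56.28°  ✓
antipodal pairs: 4

count = 4; pairs: (0,2), (0,3), (1,3), (2,3)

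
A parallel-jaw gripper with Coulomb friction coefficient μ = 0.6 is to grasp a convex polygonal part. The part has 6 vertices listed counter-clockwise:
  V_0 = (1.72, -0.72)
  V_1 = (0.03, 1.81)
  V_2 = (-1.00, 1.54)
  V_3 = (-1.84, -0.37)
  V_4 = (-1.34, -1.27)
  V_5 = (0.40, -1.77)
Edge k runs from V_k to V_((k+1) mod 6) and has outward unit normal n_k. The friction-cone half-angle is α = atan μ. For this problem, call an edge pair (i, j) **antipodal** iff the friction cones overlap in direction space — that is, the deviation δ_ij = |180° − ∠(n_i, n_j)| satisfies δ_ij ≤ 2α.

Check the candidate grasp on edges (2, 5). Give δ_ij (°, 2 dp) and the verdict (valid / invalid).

α = atan 0.6 = 30.96°;  2α = 61.93°
edge 2: e_2 = (-0.84, -1.91);  n_2 = (-0.9154, +0.4026)
edge 5: e_5 = (+1.32, +1.05);  n_5 = (+0.6225, -0.7826)
∠(n_2, n_5) = 152.24°
δ = |180° − 152.24°| = 27.76°
27.76° ≤ 2α = 61.93°  →  valid

δ = 27.76°, valid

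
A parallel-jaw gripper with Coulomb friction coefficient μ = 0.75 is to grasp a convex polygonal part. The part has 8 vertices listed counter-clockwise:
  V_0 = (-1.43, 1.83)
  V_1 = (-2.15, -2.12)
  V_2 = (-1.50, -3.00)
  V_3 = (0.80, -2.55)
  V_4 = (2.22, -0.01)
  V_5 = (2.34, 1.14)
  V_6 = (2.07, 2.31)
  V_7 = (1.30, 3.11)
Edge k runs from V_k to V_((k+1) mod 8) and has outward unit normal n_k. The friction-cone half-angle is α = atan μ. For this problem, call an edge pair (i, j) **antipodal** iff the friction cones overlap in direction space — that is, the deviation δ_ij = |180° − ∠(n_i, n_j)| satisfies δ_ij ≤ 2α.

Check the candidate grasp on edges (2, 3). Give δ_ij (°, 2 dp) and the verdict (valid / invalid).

α = atan 0.75 = 36.87°;  2α = 73.74°
edge 2: e_2 = (+2.30, +0.45);  n_2 = (+0.1920, -0.9814)
edge 3: e_3 = (+1.42, +2.54);  n_3 = (+0.8729, -0.4880)
∠(n_2, n_3) = 49.72°
δ = |180° − 49.72°| = 130.28°
130.28° > 2α = 73.74°  →  invalid

δ = 130.28°, invalid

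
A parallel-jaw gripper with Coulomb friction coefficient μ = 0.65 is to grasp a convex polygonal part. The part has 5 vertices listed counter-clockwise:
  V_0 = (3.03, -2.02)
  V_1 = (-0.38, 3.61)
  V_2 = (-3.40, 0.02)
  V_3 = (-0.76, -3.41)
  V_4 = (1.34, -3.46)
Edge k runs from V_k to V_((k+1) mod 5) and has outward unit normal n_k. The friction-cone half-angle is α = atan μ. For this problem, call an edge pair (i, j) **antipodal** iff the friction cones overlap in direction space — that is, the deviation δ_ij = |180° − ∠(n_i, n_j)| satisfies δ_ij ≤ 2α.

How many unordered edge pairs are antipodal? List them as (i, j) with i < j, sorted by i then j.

α = atan 0.65 = 33.02°;  2α = 66.05°
n_0 = (+0.8553, +0.5181)
n_1 = (-0.7652, +0.6437)
n_2 = (-0.7925, -0.6099)
n_3 = (-0.0238, -0.9997)
n_4 = (+0.6486, -0.7612)
  (0,1): δ = 71.27°  ·
  (0,2): δ = 6.38°  ✓
  (0,3): δ = 57.43°  ✓
  (0,4): δ = 99.23°  ·
  (1,2): δ = 102.34°  ·
  (1,3): δ = 51.29°  ✓
  (1,4): δ = 9.50°  ✓
  (2,3): δ = 128.95°  ·
  (2,4): δ = 87.15°  ·
  (3,4): δ = 138.20°  ·
antipodal pairs: 4

count = 4; pairs: (0,2), (0,3), (1,3), (1,4)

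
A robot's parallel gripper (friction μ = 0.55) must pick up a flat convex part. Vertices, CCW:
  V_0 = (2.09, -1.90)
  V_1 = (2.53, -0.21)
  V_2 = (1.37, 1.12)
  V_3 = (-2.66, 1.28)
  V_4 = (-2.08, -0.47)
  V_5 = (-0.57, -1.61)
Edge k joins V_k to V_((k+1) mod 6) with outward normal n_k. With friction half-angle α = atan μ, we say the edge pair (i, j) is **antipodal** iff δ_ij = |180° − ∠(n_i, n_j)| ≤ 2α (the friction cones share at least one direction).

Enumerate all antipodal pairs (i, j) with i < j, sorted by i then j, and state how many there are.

count = 6; pairs: (0,3), (1,3), (1,4), (1,5), (2,4), (2,5)

α = atan 0.55 = 28.81°;  2α = 57.62°
n_0 = (+0.9677, -0.2520)
n_1 = (+0.7536, +0.6573)
n_2 = (+0.0397, +0.9992)
n_3 = (-0.9492, -0.3146)
n_4 = (-0.6025, -0.7981)
n_5 = (-0.1084, -0.9941)
  (0,1): δ = 124.31°  ·
  (0,2): δ = 77.68°  ·
  (0,3): δ = 32.93°  ✓
  (0,4): δ = 67.54°  ·
  (0,5): δ = 98.37°  ·
  (1,2): δ = 133.37°  ·
  (1,3): δ = 22.76°  ✓
  (1,4): δ = 11.85°  ✓
  (1,5): δ = 42.68°  ✓
  (2,3): δ = 69.39°  ·
  (2,4): δ = 34.78°  ✓
  (2,5): δ = 3.95°  ✓
  (3,4): δ = 145.39°  ·
  (3,5): δ = 114.56°  ·
  (4,5): δ = 149.17°  ·
antipodal pairs: 6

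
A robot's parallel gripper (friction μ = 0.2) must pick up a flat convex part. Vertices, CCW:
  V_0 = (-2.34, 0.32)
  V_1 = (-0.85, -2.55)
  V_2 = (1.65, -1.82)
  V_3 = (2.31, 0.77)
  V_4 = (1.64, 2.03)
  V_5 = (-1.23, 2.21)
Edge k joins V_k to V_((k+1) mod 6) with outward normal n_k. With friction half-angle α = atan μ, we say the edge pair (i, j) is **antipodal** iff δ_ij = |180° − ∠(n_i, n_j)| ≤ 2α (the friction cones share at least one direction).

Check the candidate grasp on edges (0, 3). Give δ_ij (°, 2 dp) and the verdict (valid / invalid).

α = atan 0.2 = 11.31°;  2α = 22.62°
edge 0: e_0 = (+1.49, -2.87);  n_0 = (-0.8875, -0.4608)
edge 3: e_3 = (-0.67, +1.26);  n_3 = (+0.8829, +0.4695)
∠(n_0, n_3) = 179.44°
δ = |180° − 179.44°| = 0.56°
0.56° ≤ 2α = 22.62°  →  valid

δ = 0.56°, valid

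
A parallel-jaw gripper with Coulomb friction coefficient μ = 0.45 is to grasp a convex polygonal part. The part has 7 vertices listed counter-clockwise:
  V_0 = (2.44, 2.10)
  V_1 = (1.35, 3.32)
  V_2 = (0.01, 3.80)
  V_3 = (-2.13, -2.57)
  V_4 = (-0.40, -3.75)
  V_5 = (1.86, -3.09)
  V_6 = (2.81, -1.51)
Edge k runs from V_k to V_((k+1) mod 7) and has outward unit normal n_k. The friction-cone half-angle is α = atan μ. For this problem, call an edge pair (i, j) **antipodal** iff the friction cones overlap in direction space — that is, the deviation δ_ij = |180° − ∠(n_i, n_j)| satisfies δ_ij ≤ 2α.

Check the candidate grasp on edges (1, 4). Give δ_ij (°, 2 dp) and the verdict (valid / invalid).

α = atan 0.45 = 24.23°;  2α = 48.46°
edge 1: e_1 = (-1.34, +0.48);  n_1 = (+0.3372, +0.9414)
edge 4: e_4 = (+2.26, +0.66);  n_4 = (+0.2803, -0.9599)
∠(n_1, n_4) = 144.01°
δ = |180° − 144.01°| = 35.99°
35.99° ≤ 2α = 48.46°  →  valid

δ = 35.99°, valid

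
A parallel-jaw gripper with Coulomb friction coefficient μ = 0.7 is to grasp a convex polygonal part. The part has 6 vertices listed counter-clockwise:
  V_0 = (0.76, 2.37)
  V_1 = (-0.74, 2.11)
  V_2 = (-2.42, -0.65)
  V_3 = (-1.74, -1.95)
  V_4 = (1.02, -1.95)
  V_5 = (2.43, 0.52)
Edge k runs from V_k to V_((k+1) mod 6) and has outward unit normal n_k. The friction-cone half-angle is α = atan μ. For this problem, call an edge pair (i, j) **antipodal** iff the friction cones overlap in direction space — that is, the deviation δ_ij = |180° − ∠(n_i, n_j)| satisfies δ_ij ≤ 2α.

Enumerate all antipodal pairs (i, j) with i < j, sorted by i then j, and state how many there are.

count = 7; pairs: (0,3), (0,4), (1,3), (1,4), (2,4), (2,5), (3,5)

α = atan 0.7 = 34.99°;  2α = 69.98°
n_0 = (-0.1708, +0.9853)
n_1 = (-0.8542, +0.5199)
n_2 = (-0.8861, -0.4635)
n_3 = (+0.0000, -1.0000)
n_4 = (+0.8685, -0.4958)
n_5 = (+0.7423, +0.6701)
  (0,1): δ = 131.16°  ·
  (0,2): δ = 72.22°  ·
  (0,3): δ = 9.83°  ✓
  (0,4): δ = 50.45°  ✓
  (0,5): δ = 122.24°  ·
  (1,2): δ = 121.06°  ·
  (1,3): δ = 58.67°  ✓
  (1,4): δ = 1.61°  ✓
  (1,5): δ = 73.40°  ·
  (2,3): δ = 117.61°  ·
  (2,4): δ = 57.33°  ✓
  (2,5): δ = 14.46°  ✓
  (3,4): δ = 119.72°  ·
  (3,5): δ = 47.93°  ✓
  (4,5): δ = 108.21°  ·
antipodal pairs: 7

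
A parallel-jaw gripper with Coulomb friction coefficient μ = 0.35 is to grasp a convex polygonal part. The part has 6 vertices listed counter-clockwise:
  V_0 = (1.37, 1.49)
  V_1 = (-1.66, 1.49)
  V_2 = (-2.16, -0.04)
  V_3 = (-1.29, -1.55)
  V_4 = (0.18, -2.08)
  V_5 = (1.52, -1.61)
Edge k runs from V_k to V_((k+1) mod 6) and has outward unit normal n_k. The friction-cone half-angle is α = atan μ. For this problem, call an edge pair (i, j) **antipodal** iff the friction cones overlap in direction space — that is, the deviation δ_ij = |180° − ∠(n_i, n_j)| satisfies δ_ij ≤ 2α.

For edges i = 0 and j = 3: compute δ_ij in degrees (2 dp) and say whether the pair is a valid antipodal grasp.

δ = 19.83°, valid

α = atan 0.35 = 19.29°;  2α = 38.58°
edge 0: e_0 = (-3.03, +0.00);  n_0 = (+0.0000, +1.0000)
edge 3: e_3 = (+1.47, -0.53);  n_3 = (-0.3392, -0.9407)
∠(n_0, n_3) = 160.17°
δ = |180° − 160.17°| = 19.83°
19.83° ≤ 2α = 38.58°  →  valid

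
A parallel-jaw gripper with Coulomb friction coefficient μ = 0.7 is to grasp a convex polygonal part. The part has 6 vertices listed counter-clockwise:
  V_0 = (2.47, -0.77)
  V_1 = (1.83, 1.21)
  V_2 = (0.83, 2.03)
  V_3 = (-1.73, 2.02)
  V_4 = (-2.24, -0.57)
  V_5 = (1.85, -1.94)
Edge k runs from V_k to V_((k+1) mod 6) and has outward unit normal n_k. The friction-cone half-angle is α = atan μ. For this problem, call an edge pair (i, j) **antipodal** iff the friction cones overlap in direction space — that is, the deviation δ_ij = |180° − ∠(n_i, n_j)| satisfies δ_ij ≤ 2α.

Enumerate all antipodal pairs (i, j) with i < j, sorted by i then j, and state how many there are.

α = atan 0.7 = 34.99°;  2α = 69.98°
n_0 = (+0.9515, +0.3076)
n_1 = (+0.6341, +0.7733)
n_2 = (-0.0039, +1.0000)
n_3 = (-0.9812, +0.1932)
n_4 = (-0.3176, -0.9482)
n_5 = (+0.8836, -0.4682)
  (0,1): δ = 147.26°  ·
  (0,2): δ = 107.69°  ·
  (0,3): δ = 29.05°  ✓
  (0,4): δ = 53.57°  ✓
  (0,5): δ = 134.17°  ·
  (1,2): δ = 140.42°  ·
  (1,3): δ = 61.79°  ✓
  (1,4): δ = 20.83°  ✓
  (1,5): δ = 101.43°  ·
  (2,3): δ = 101.36°  ·
  (2,4): δ = 18.74°  ✓
  (2,5): δ = 61.86°  ✓
  (3,4): δ = 97.38°  ·
  (3,5): δ = 16.78°  ✓
  (4,5): δ = 99.40°  ·
antipodal pairs: 7

count = 7; pairs: (0,3), (0,4), (1,3), (1,4), (2,4), (2,5), (3,5)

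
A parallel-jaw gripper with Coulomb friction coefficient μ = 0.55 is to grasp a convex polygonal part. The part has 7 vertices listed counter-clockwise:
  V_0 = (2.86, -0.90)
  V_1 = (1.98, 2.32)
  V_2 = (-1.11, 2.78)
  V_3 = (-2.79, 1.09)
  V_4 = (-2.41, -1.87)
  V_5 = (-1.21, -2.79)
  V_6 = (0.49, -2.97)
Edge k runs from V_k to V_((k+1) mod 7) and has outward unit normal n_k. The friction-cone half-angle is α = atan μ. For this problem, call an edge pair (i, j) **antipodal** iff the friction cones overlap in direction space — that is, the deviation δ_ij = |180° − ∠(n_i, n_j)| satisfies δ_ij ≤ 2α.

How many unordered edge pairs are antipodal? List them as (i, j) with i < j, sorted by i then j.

count = 8; pairs: (0,3), (0,4), (1,4), (1,5), (1,6), (2,5), (2,6), (3,6)

α = atan 0.55 = 28.81°;  2α = 57.62°
n_0 = (+0.9646, +0.2636)
n_1 = (+0.1472, +0.9891)
n_2 = (-0.7092, +0.7050)
n_3 = (-0.9919, -0.1273)
n_4 = (-0.6084, -0.7936)
n_5 = (-0.1053, -0.9944)
n_6 = (+0.6578, -0.7532)
  (0,1): δ = 113.75°  ·
  (0,2): δ = 60.12°  ·
  (0,3): δ = 7.97°  ✓
  (0,4): δ = 37.24°  ✓
  (0,5): δ = 68.67°  ·
  (0,6): δ = 115.85°  ·
  (1,2): δ = 126.36°  ·
  (1,3): δ = 74.22°  ·
  (1,4): δ = 29.01°  ✓
  (1,5): δ = 2.42°  ✓
  (1,6): δ = 49.60°  ✓
  (2,3): δ = 127.85°  ·
  (2,4): δ = 82.65°  ·
  (2,5): δ = 51.21°  ✓
  (2,6): δ = 4.04°  ✓
  (3,4): δ = 134.79°  ·
  (3,5): δ = 103.36°  ·
  (3,6): δ = 56.18°  ✓
  (4,5): δ = 148.57°  ·
  (4,6): δ = 101.39°  ·
  (5,6): δ = 132.82°  ·
antipodal pairs: 8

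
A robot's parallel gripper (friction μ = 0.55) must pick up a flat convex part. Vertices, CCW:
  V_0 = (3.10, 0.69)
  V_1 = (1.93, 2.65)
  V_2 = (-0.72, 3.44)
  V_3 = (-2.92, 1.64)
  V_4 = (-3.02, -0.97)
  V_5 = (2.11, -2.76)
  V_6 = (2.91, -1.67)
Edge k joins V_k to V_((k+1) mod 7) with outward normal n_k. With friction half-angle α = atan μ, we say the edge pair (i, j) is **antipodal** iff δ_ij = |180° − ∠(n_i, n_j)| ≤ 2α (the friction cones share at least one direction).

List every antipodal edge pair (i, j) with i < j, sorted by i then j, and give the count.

count = 7; pairs: (0,3), (0,4), (1,4), (2,5), (2,6), (3,5), (3,6)

α = atan 0.55 = 28.81°;  2α = 57.62°
n_0 = (+0.8587, +0.5126)
n_1 = (+0.2857, +0.9583)
n_2 = (-0.6332, +0.7740)
n_3 = (-0.9993, +0.0383)
n_4 = (-0.3294, -0.9442)
n_5 = (+0.8062, -0.5917)
n_6 = (+0.9968, -0.0802)
  (0,1): δ = 137.43°  ·
  (0,2): δ = 81.55°  ·
  (0,3): δ = 33.03°  ✓
  (0,4): δ = 39.93°  ✓
  (0,5): δ = 112.89°  ·
  (0,6): δ = 144.56°  ·
  (1,2): δ = 124.11°  ·
  (1,3): δ = 75.59°  ·
  (1,4): δ = 2.64°  ✓
  (1,5): δ = 70.32°  ·
  (1,6): δ = 102.00°  ·
  (2,3): δ = 131.48°  ·
  (2,4): δ = 58.52°  ·
  (2,5): δ = 14.43°  ✓
  (2,6): δ = 46.11°  ✓
  (3,4): δ = 107.04°  ·
  (3,5): δ = 34.08°  ✓
  (3,6): δ = 2.41°  ✓
  (4,5): δ = 107.04°  ·
  (4,6): δ = 75.37°  ·
  (5,6): δ = 148.33°  ·
antipodal pairs: 7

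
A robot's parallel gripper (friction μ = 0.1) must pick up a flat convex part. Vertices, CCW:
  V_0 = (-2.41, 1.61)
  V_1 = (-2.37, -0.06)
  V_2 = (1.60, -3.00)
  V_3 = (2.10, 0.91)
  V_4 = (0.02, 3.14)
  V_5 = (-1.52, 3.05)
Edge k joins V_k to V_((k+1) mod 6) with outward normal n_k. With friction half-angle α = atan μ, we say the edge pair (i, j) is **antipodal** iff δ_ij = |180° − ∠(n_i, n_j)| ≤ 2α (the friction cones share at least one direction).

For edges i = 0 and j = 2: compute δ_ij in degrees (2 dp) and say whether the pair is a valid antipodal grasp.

α = atan 0.1 = 5.71°;  2α = 11.42°
edge 0: e_0 = (+0.04, -1.67);  n_0 = (-0.9997, -0.0239)
edge 2: e_2 = (+0.50, +3.91);  n_2 = (+0.9919, -0.1268)
∠(n_0, n_2) = 171.34°
δ = |180° − 171.34°| = 8.66°
8.66° ≤ 2α = 11.42°  →  valid

δ = 8.66°, valid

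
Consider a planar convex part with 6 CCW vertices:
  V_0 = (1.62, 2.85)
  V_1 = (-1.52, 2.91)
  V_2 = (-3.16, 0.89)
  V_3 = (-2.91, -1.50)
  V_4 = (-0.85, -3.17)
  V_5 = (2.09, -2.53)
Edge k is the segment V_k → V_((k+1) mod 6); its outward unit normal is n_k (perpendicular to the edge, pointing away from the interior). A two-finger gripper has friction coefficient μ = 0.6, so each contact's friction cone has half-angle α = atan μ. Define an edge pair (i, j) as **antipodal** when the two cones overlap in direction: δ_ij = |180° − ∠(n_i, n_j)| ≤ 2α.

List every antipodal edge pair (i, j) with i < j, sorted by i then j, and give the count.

count = 6; pairs: (0,3), (0,4), (1,4), (1,5), (2,5), (3,5)

α = atan 0.6 = 30.96°;  2α = 61.93°
n_0 = (+0.0191, +0.9998)
n_1 = (-0.7763, +0.6303)
n_2 = (-0.9946, -0.1040)
n_3 = (-0.6297, -0.7768)
n_4 = (+0.2127, -0.9771)
n_5 = (+0.9962, +0.0870)
  (0,1): δ = 127.98°  ·
  (0,2): δ = 82.93°  ·
  (0,3): δ = 37.94°  ✓
  (0,4): δ = 13.38°  ✓
  (0,5): δ = 96.09°  ·
  (1,2): δ = 134.96°  ·
  (1,3): δ = 89.96°  ·
  (1,4): δ = 38.65°  ✓
  (1,5): δ = 44.07°  ✓
  (2,3): δ = 135.00°  ·
  (2,4): δ = 83.69°  ·
  (2,5): δ = 0.98°  ✓
  (3,4): δ = 128.69°  ·
  (3,5): δ = 45.98°  ✓
  (4,5): δ = 97.29°  ·
antipodal pairs: 6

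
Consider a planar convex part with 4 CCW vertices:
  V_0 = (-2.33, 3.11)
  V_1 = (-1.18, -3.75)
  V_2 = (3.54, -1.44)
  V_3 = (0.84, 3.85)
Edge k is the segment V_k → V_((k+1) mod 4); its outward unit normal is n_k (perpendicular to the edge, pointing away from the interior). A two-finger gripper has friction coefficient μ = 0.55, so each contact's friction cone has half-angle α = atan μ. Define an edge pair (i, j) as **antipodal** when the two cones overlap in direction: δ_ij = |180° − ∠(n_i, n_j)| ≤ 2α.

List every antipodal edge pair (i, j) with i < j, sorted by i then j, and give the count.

count = 2; pairs: (0,2), (1,3)

α = atan 0.55 = 28.81°;  2α = 57.62°
n_0 = (-0.9862, -0.1653)
n_1 = (+0.4396, -0.8982)
n_2 = (+0.8907, +0.4546)
n_3 = (-0.2273, +0.9738)
  (0,1): δ = 73.44°  ·
  (0,2): δ = 17.52°  ✓
  (0,3): δ = 93.62°  ·
  (1,2): δ = 89.04°  ·
  (1,3): δ = 12.94°  ✓
  (2,3): δ = 103.90°  ·
antipodal pairs: 2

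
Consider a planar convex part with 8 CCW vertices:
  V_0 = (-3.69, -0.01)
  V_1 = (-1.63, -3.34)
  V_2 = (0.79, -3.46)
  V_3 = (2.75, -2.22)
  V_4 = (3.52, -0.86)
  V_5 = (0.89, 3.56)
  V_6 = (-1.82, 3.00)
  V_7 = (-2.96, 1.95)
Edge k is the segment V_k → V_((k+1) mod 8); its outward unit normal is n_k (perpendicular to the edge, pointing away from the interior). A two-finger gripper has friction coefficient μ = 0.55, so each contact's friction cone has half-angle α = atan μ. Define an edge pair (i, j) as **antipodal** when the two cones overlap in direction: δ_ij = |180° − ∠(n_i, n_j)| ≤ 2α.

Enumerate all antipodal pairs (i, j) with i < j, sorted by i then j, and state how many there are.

count = 11; pairs: (0,4), (1,4), (1,5), (1,6), (2,5), (2,6), (2,7), (3,5), (3,6), (3,7), (4,7)

α = atan 0.55 = 28.81°;  2α = 57.62°
n_0 = (-0.8504, -0.5261)
n_1 = (-0.0495, -0.9988)
n_2 = (+0.5346, -0.8451)
n_3 = (+0.8702, -0.4927)
n_4 = (+0.8594, +0.5113)
n_5 = (-0.2024, +0.9793)
n_6 = (-0.6775, +0.7355)
n_7 = (-0.9371, +0.3490)
  (0,1): δ = 124.58°  ·
  (0,2): δ = 89.42°  ·
  (0,3): δ = 61.26°  ·
  (0,4): δ = 0.99°  ✓
  (0,5): δ = 69.93°  ·
  (0,6): δ = 100.90°  ·
  (0,7): δ = 127.83°  ·
  (1,2): δ = 144.84°  ·
  (1,3): δ = 116.68°  ·
  (1,4): δ = 56.41°  ✓
  (1,5): δ = 14.51°  ✓
  (1,6): δ = 45.49°  ✓
  (1,7): δ = 72.41°  ·
  (2,3): δ = 151.84°  ·
  (2,4): δ = 91.57°  ·
  (2,5): δ = 20.64°  ✓
  (2,6): δ = 10.33°  ✓
  (2,7): δ = 37.25°  ✓
  (3,4): δ = 119.73°  ·
  (3,5): δ = 48.81°  ✓
  (3,6): δ = 17.84°  ✓
  (3,7): δ = 9.09°  ✓
  (4,5): δ = 109.08°  ·
  (4,6): δ = 78.11°  ·
  (4,7): δ = 51.18°  ✓
  (5,6): δ = 149.03°  ·
  (5,7): δ = 122.10°  ·
  (6,7): δ = 153.07°  ·
antipodal pairs: 11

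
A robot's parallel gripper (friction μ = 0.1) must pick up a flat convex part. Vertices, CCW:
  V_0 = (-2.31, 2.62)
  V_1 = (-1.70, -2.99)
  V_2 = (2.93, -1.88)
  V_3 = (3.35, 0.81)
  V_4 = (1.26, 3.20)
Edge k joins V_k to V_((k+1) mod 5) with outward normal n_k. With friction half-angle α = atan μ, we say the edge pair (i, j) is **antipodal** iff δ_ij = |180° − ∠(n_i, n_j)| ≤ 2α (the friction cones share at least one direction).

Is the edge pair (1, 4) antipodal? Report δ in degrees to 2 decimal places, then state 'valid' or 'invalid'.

α = atan 0.1 = 5.71°;  2α = 11.42°
edge 1: e_1 = (+4.63, +1.11);  n_1 = (+0.2331, -0.9724)
edge 4: e_4 = (-3.57, -0.58);  n_4 = (-0.1604, +0.9871)
∠(n_1, n_4) = 175.75°
δ = |180° − 175.75°| = 4.25°
4.25° ≤ 2α = 11.42°  →  valid

δ = 4.25°, valid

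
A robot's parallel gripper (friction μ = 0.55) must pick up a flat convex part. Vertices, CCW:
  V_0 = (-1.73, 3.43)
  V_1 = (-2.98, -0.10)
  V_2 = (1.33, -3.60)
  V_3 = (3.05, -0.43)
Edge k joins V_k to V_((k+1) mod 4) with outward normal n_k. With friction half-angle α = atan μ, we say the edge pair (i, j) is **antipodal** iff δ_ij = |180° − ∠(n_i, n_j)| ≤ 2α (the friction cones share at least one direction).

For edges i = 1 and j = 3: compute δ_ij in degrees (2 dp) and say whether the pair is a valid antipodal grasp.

α = atan 0.55 = 28.81°;  2α = 57.62°
edge 1: e_1 = (+4.31, -3.50);  n_1 = (-0.6304, -0.7763)
edge 3: e_3 = (-4.78, +3.86);  n_3 = (+0.6283, +0.7780)
∠(n_1, n_3) = 179.84°
δ = |180° − 179.84°| = 0.16°
0.16° ≤ 2α = 57.62°  →  valid

δ = 0.16°, valid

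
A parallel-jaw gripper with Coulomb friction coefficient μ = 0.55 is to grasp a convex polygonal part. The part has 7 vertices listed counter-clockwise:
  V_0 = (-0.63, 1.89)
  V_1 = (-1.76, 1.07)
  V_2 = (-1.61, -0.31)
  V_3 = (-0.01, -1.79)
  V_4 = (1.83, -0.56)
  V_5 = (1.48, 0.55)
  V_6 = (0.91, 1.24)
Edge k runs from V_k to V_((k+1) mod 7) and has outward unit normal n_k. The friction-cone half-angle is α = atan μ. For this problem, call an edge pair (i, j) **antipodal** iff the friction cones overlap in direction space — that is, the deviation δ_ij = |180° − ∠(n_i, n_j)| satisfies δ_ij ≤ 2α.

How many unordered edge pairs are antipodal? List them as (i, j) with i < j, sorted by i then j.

α = atan 0.55 = 28.81°;  2α = 57.62°
n_0 = (-0.5873, +0.8094)
n_1 = (-0.9941, -0.1081)
n_2 = (-0.6790, -0.7341)
n_3 = (+0.5557, -0.8314)
n_4 = (+0.9537, +0.3007)
n_5 = (+0.7710, +0.6369)
n_6 = (+0.3889, +0.9213)
  (0,1): δ = 119.76°  ·
  (0,2): δ = 78.74°  ·
  (0,3): δ = 2.21°  ✓
  (0,4): δ = 71.53°  ·
  (0,5): δ = 93.59°  ·
  (0,6): δ = 121.15°  ·
  (1,2): δ = 138.97°  ·
  (1,3): δ = 62.44°  ·
  (1,4): δ = 11.30°  ✓
  (1,5): δ = 33.36°  ✓
  (1,6): δ = 60.91°  ·
  (2,3): δ = 103.47°  ·
  (2,4): δ = 29.73°  ✓
  (2,5): δ = 7.67°  ✓
  (2,6): δ = 19.89°  ✓
  (3,4): δ = 106.26°  ·
  (3,5): δ = 84.20°  ·
  (3,6): δ = 56.65°  ✓
  (4,5): δ = 157.94°  ·
  (4,6): δ = 130.38°  ·
  (5,6): δ = 152.44°  ·
antipodal pairs: 7

count = 7; pairs: (0,3), (1,4), (1,5), (2,4), (2,5), (2,6), (3,6)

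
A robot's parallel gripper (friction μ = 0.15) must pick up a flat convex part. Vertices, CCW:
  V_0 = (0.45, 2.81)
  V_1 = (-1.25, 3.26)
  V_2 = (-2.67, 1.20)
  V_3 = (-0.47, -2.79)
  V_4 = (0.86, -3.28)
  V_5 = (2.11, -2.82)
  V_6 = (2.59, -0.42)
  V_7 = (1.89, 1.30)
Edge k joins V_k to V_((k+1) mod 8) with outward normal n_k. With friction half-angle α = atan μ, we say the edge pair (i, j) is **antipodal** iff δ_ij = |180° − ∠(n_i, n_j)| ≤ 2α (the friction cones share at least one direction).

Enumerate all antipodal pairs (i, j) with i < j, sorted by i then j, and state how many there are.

count = 3; pairs: (0,3), (2,6), (2,7)

α = atan 0.15 = 8.53°;  2α = 17.06°
n_0 = (+0.2559, +0.9667)
n_1 = (-0.8233, +0.5675)
n_2 = (-0.8757, -0.4828)
n_3 = (-0.3457, -0.9383)
n_4 = (+0.3454, -0.9385)
n_5 = (+0.9806, -0.1961)
n_6 = (+0.9262, +0.3770)
n_7 = (+0.7237, +0.6901)
  (0,1): δ = 109.75°  ·
  (0,2): δ = 46.30°  ·
  (0,3): δ = 5.40°  ✓
  (0,4): δ = 35.03°  ·
  (0,5): δ = 93.52°  ·
  (0,6): δ = 126.97°  ·
  (0,7): δ = 148.47°  ·
  (1,2): δ = 116.55°  ·
  (1,3): δ = 75.65°  ·
  (1,4): δ = 35.22°  ·
  (1,5): δ = 23.27°  ·
  (1,6): δ = 56.72°  ·
  (1,7): δ = 78.22°  ·
  (2,3): δ = 139.10°  ·
  (2,4): δ = 98.67°  ·
  (2,5): δ = 40.18°  ·
  (2,6): δ = 6.73°  ✓
  (2,7): δ = 14.77°  ✓
  (3,4): δ = 139.57°  ·
  (3,5): δ = 81.09°  ·
  (3,6): δ = 47.63°  ·
  (3,7): δ = 26.13°  ·
  (4,5): δ = 121.51°  ·
  (4,6): δ = 88.06°  ·
  (4,7): δ = 66.56°  ·
  (5,6): δ = 146.54°  ·
  (5,7): δ = 125.05°  ·
  (6,7): δ = 158.50°  ·
antipodal pairs: 3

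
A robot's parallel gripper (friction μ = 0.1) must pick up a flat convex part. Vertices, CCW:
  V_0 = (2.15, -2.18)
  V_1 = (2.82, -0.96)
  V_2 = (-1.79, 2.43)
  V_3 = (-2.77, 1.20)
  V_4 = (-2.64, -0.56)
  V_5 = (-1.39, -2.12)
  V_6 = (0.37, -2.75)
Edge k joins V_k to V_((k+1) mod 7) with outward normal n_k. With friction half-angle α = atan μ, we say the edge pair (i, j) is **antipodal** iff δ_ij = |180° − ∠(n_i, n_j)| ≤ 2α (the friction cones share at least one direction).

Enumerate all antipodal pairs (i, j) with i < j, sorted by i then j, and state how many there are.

α = atan 0.1 = 5.71°;  2α = 11.42°
n_0 = (+0.8765, -0.4814)
n_1 = (+0.5924, +0.8056)
n_2 = (-0.7821, +0.6231)
n_3 = (-0.9973, -0.0737)
n_4 = (-0.7804, -0.6253)
n_5 = (-0.3370, -0.9415)
n_6 = (+0.3050, -0.9524)
  (0,1): δ = 97.55°  ·
  (0,2): δ = 9.77°  ✓
  (0,3): δ = 33.00°  ·
  (0,4): δ = 67.48°  ·
  (0,5): δ = 99.08°  ·
  (0,6): δ = 136.53°  ·
  (1,2): δ = 92.22°  ·
  (1,3): δ = 49.45°  ·
  (1,4): δ = 14.97°  ·
  (1,5): δ = 16.63°  ·
  (1,6): δ = 54.09°  ·
  (2,3): δ = 137.23°  ·
  (2,4): δ = 102.75°  ·
  (2,5): δ = 71.15°  ·
  (2,6): δ = 33.70°  ·
  (3,4): δ = 145.52°  ·
  (3,5): δ = 113.92°  ·
  (3,6): δ = 76.47°  ·
  (4,5): δ = 148.40°  ·
  (4,6): δ = 110.95°  ·
  (5,6): δ = 142.55°  ·
antipodal pairs: 1

count = 1; pairs: (0,2)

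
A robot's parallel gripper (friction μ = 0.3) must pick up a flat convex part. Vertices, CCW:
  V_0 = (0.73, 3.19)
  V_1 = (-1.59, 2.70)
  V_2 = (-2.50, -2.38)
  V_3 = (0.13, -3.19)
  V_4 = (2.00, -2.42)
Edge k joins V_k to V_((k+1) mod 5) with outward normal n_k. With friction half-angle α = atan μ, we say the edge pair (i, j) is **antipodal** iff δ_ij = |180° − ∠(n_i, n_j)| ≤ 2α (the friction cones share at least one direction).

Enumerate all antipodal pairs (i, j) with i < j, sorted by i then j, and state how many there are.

α = atan 0.3 = 16.70°;  2α = 33.40°
n_0 = (-0.2066, +0.9784)
n_1 = (-0.9843, +0.1763)
n_2 = (-0.2943, -0.9557)
n_3 = (+0.3807, -0.9247)
n_4 = (+0.9753, +0.2208)
  (0,1): δ = 112.08°  ·
  (0,2): δ = 29.04°  ✓
  (0,3): δ = 10.45°  ✓
  (0,4): δ = 90.83°  ·
  (1,2): δ = 96.96°  ·
  (1,3): δ = 57.46°  ·
  (1,4): δ = 22.91°  ✓
  (2,3): δ = 140.50°  ·
  (2,4): δ = 60.13°  ·
  (3,4): δ = 99.62°  ·
antipodal pairs: 3

count = 3; pairs: (0,2), (0,3), (1,4)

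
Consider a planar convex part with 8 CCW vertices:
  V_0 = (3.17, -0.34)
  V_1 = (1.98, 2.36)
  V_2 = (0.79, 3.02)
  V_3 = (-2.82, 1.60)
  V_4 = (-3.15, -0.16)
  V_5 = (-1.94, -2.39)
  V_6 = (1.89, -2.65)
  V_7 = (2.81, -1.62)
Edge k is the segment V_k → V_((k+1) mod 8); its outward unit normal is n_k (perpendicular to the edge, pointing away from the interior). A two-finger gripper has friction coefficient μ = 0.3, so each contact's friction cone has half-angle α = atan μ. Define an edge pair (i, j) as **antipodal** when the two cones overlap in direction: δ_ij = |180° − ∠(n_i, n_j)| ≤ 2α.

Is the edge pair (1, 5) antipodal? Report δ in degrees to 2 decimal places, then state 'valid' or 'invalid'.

α = atan 0.3 = 16.70°;  2α = 33.40°
edge 1: e_1 = (-1.19, +0.66);  n_1 = (+0.4850, +0.8745)
edge 5: e_5 = (+3.83, -0.26);  n_5 = (-0.0677, -0.9977)
∠(n_1, n_5) = 154.87°
δ = |180° − 154.87°| = 25.13°
25.13° ≤ 2α = 33.40°  →  valid

δ = 25.13°, valid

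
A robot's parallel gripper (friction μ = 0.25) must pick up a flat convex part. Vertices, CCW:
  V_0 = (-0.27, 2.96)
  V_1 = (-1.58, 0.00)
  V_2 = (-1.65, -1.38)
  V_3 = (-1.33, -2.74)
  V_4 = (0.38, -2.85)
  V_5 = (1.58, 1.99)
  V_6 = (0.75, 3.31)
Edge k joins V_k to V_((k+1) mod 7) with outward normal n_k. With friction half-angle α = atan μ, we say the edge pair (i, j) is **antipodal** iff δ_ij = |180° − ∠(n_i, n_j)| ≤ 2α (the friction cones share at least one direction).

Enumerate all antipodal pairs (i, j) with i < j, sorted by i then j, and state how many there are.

α = atan 0.25 = 14.04°;  2α = 28.07°
n_0 = (-0.9144, +0.4047)
n_1 = (-0.9987, +0.0507)
n_2 = (-0.9734, -0.2290)
n_3 = (-0.0642, -0.9979)
n_4 = (+0.9706, -0.2406)
n_5 = (+0.8466, +0.5323)
n_6 = (-0.3246, +0.9459)
  (0,1): δ = 159.03°  ·
  (0,2): δ = 142.89°  ·
  (0,3): δ = 69.81°  ·
  (0,4): δ = 9.95°  ✓
  (0,5): δ = 56.03°  ·
  (0,6): δ = 132.81°  ·
  (1,2): δ = 163.86°  ·
  (1,3): δ = 90.78°  ·
  (1,4): δ = 11.02°  ✓
  (1,5): δ = 35.07°  ·
  (1,6): δ = 111.84°  ·
  (2,3): δ = 106.92°  ·
  (2,4): δ = 27.17°  ✓
  (2,5): δ = 18.92°  ✓
  (2,6): δ = 95.70°  ·
  (3,4): δ = 100.24°  ·
  (3,5): δ = 54.16°  ·
  (3,6): δ = 22.62°  ✓
  (4,5): δ = 133.91°  ·
  (4,6): δ = 57.14°  ·
  (5,6): δ = 103.22°  ·
antipodal pairs: 5

count = 5; pairs: (0,4), (1,4), (2,4), (2,5), (3,6)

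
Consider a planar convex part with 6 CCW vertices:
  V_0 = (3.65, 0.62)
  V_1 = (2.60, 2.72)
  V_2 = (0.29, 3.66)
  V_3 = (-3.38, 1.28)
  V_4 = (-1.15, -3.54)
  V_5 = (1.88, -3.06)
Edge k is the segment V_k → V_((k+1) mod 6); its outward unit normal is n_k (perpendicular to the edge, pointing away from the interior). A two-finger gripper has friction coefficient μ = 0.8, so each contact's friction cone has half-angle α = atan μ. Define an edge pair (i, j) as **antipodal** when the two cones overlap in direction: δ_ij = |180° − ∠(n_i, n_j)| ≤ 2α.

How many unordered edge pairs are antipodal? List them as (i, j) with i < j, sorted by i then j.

α = atan 0.8 = 38.66°;  2α = 77.32°
n_0 = (+0.8944, +0.4472)
n_1 = (+0.3769, +0.9262)
n_2 = (-0.5441, +0.8390)
n_3 = (-0.9076, -0.4199)
n_4 = (+0.1565, -0.9877)
n_5 = (+0.9012, -0.4334)
  (0,1): δ = 138.71°  ·
  (0,2): δ = 83.60°  ·
  (0,3): δ = 1.74°  ✓
  (0,4): δ = 72.44°  ✓
  (0,5): δ = 127.75°  ·
  (1,2): δ = 124.89°  ·
  (1,3): δ = 43.03°  ✓
  (1,4): δ = 31.14°  ✓
  (1,5): δ = 86.46°  ·
  (2,3): δ = 98.14°  ·
  (2,4): δ = 23.96°  ✓
  (2,5): δ = 31.35°  ✓
  (3,4): δ = 105.83°  ·
  (3,5): δ = 50.51°  ✓
  (4,5): δ = 124.69°  ·
antipodal pairs: 7

count = 7; pairs: (0,3), (0,4), (1,3), (1,4), (2,4), (2,5), (3,5)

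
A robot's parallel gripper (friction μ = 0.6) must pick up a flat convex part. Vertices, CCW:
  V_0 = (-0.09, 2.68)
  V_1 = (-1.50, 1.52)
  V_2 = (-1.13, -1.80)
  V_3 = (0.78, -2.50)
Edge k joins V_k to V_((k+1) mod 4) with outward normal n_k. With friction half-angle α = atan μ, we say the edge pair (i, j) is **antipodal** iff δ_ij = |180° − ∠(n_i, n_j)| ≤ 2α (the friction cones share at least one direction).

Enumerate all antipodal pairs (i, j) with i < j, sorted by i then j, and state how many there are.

α = atan 0.6 = 30.96°;  2α = 61.93°
n_0 = (-0.6353, +0.7722)
n_1 = (-0.9938, -0.1108)
n_2 = (-0.3441, -0.9389)
n_3 = (+0.9862, +0.1656)
  (0,1): δ = 123.08°  ·
  (0,2): δ = 59.57°  ✓
  (0,3): δ = 60.09°  ✓
  (1,2): δ = 116.49°  ·
  (1,3): δ = 3.17°  ✓
  (2,3): δ = 60.34°  ✓
antipodal pairs: 4

count = 4; pairs: (0,2), (0,3), (1,3), (2,3)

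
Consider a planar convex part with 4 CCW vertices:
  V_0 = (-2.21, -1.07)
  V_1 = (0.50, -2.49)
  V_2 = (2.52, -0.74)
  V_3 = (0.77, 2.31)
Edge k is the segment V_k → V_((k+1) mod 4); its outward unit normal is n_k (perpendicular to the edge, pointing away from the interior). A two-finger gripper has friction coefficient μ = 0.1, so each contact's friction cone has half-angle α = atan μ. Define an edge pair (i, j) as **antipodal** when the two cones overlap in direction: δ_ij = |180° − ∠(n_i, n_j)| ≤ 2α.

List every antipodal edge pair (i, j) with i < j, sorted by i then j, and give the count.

count = 1; pairs: (1,3)

α = atan 0.1 = 5.71°;  2α = 11.42°
n_0 = (-0.4641, -0.8858)
n_1 = (+0.6548, -0.7558)
n_2 = (+0.8674, +0.4977)
n_3 = (-0.7501, +0.6613)
  (0,1): δ = 111.44°  ·
  (0,2): δ = 32.50°  ·
  (0,3): δ = 76.25°  ·
  (1,2): δ = 101.06°  ·
  (1,3): δ = 7.70°  ✓
  (2,3): δ = 71.25°  ·
antipodal pairs: 1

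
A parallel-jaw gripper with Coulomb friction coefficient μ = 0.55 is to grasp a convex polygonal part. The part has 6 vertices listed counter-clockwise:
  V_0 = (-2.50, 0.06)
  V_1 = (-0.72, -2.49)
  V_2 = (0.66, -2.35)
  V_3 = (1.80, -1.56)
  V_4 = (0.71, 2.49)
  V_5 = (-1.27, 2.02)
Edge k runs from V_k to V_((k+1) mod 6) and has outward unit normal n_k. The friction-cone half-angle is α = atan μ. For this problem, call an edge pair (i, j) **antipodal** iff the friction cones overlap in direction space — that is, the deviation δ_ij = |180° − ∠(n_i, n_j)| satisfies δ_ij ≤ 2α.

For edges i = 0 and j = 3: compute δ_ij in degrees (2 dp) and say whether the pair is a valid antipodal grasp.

δ = 19.85°, valid

α = atan 0.55 = 28.81°;  2α = 57.62°
edge 0: e_0 = (+1.78, -2.55);  n_0 = (-0.8200, -0.5724)
edge 3: e_3 = (-1.09, +4.05);  n_3 = (+0.9656, +0.2599)
∠(n_0, n_3) = 160.15°
δ = |180° − 160.15°| = 19.85°
19.85° ≤ 2α = 57.62°  →  valid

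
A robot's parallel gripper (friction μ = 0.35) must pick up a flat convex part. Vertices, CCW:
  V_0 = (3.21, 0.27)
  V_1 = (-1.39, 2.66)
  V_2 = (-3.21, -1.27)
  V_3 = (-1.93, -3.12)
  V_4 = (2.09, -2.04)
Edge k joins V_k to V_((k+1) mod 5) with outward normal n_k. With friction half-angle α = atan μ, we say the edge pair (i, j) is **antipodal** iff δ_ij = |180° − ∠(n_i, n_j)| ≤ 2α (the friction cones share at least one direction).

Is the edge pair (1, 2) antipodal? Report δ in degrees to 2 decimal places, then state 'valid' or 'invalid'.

α = atan 0.35 = 19.29°;  2α = 38.58°
edge 1: e_1 = (-1.82, -3.93);  n_1 = (-0.9074, +0.4202)
edge 2: e_2 = (+1.28, -1.85);  n_2 = (-0.8224, -0.5690)
∠(n_1, n_2) = 59.53°
δ = |180° − 59.53°| = 120.47°
120.47° > 2α = 38.58°  →  invalid

δ = 120.47°, invalid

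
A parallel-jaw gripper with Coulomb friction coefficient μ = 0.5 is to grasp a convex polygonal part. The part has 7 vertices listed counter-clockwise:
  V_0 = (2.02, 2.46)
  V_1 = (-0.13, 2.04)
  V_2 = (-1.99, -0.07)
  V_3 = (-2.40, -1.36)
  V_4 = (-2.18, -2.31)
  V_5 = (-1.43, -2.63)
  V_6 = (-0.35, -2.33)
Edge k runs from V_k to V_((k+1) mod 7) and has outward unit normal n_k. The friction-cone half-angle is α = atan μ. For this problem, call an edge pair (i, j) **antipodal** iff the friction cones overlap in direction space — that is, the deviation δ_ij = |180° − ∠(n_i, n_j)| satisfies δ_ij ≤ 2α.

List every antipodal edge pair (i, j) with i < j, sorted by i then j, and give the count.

α = atan 0.5 = 26.57°;  2α = 53.13°
n_0 = (-0.1917, +0.9814)
n_1 = (-0.7501, +0.6613)
n_2 = (-0.9530, +0.3029)
n_3 = (-0.9742, -0.2256)
n_4 = (-0.3924, -0.9198)
n_5 = (+0.2676, -0.9635)
n_6 = (+0.8963, -0.4435)
  (0,1): δ = 142.45°  ·
  (0,2): δ = 118.69°  ·
  (0,3): δ = 88.01°  ·
  (0,4): δ = 34.16°  ✓
  (0,5): δ = 4.47°  ✓
  (0,6): δ = 52.62°  ✓
  (1,2): δ = 156.24°  ·
  (1,3): δ = 125.56°  ·
  (1,4): δ = 71.71°  ·
  (1,5): δ = 33.08°  ✓
  (1,6): δ = 15.07°  ✓
  (2,3): δ = 149.33°  ·
  (2,4): δ = 95.47°  ·
  (2,5): δ = 56.84°  ·
  (2,6): δ = 8.69°  ✓
  (3,4): δ = 126.14°  ·
  (3,5): δ = 87.51°  ·
  (3,6): δ = 39.36°  ✓
  (4,5): δ = 141.37°  ·
  (4,6): δ = 93.22°  ·
  (5,6): δ = 131.85°  ·
antipodal pairs: 7

count = 7; pairs: (0,4), (0,5), (0,6), (1,5), (1,6), (2,6), (3,6)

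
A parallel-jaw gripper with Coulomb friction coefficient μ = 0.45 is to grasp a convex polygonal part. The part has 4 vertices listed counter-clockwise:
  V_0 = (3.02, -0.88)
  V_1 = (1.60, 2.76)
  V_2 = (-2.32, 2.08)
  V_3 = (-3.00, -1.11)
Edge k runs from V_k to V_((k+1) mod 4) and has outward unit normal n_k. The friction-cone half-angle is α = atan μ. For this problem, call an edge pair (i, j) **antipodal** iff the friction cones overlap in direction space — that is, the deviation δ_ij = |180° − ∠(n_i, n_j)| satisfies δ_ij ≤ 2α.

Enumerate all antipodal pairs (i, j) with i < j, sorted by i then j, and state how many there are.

α = atan 0.45 = 24.23°;  2α = 48.46°
n_0 = (+0.9316, +0.3634)
n_1 = (-0.1709, +0.9853)
n_2 = (-0.9780, +0.2085)
n_3 = (+0.0382, -0.9993)
  (0,1): δ = 101.47°  ·
  (0,2): δ = 33.34°  ✓
  (0,3): δ = 70.88°  ·
  (1,2): δ = 111.87°  ·
  (1,3): δ = 7.65°  ✓
  (2,3): δ = 75.78°  ·
antipodal pairs: 2

count = 2; pairs: (0,2), (1,3)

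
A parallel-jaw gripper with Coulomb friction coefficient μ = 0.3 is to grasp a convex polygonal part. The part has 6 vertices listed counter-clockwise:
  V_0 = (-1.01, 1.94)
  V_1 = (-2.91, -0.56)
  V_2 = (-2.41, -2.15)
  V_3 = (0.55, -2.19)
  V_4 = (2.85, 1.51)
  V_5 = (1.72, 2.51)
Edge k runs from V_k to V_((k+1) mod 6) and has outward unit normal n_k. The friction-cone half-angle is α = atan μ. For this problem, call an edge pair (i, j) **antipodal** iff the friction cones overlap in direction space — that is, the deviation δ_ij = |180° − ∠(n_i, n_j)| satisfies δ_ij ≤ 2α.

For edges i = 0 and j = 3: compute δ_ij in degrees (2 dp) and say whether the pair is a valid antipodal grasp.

δ = 5.37°, valid

α = atan 0.3 = 16.70°;  2α = 33.40°
edge 0: e_0 = (-1.90, -2.50);  n_0 = (-0.7962, +0.6051)
edge 3: e_3 = (+2.30, +3.70);  n_3 = (+0.8493, -0.5279)
∠(n_0, n_3) = 174.63°
δ = |180° − 174.63°| = 5.37°
5.37° ≤ 2α = 33.40°  →  valid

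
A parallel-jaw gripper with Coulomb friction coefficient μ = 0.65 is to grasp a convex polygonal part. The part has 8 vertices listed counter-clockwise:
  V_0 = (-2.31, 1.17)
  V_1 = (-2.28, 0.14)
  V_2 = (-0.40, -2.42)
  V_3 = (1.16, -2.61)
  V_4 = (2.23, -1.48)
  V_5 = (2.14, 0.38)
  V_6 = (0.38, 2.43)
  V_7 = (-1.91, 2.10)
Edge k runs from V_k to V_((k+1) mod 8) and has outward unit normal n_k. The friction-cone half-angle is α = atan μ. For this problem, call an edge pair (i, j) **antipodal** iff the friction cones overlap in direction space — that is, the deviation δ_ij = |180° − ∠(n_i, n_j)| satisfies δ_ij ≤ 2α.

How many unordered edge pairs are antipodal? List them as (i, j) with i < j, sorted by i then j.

count = 12; pairs: (0,3), (0,4), (0,5), (1,4), (1,5), (1,6), (2,5), (2,6), (3,6), (3,7), (4,7), (5,7)

α = atan 0.65 = 33.02°;  2α = 66.05°
n_0 = (-0.9996, -0.0291)
n_1 = (-0.8060, -0.5919)
n_2 = (-0.1209, -0.9927)
n_3 = (+0.7261, -0.6876)
n_4 = (+0.9988, +0.0483)
n_5 = (+0.7587, +0.6514)
n_6 = (-0.1426, +0.9898)
n_7 = (-0.9186, +0.3951)
  (0,1): δ = 145.38°  ·
  (0,2): δ = 98.61°  ·
  (0,3): δ = 45.11°  ✓
  (0,4): δ = 1.10°  ✓
  (0,5): δ = 38.98°  ✓
  (0,6): δ = 96.53°  ·
  (0,7): δ = 155.06°  ·
  (1,2): δ = 133.24°  ·
  (1,3): δ = 79.73°  ·
  (1,4): δ = 33.52°  ✓
  (1,5): δ = 4.35°  ✓
  (1,6): δ = 61.91°  ✓
  (1,7): δ = 120.43°  ·
  (2,3): δ = 126.49°  ·
  (2,4): δ = 80.29°  ·
  (2,5): δ = 42.41°  ✓
  (2,6): δ = 15.14°  ✓
  (2,7): δ = 73.67°  ·
  (3,4): δ = 133.79°  ·
  (3,5): δ = 95.91°  ·
  (3,6): δ = 38.36°  ✓
  (3,7): δ = 20.16°  ✓
  (4,5): δ = 142.12°  ·
  (4,6): δ = 84.57°  ·
  (4,7): δ = 26.04°  ✓
  (5,6): δ = 122.45°  ·
  (5,7): δ = 63.92°  ✓
  (6,7): δ = 121.47°  ·
antipodal pairs: 12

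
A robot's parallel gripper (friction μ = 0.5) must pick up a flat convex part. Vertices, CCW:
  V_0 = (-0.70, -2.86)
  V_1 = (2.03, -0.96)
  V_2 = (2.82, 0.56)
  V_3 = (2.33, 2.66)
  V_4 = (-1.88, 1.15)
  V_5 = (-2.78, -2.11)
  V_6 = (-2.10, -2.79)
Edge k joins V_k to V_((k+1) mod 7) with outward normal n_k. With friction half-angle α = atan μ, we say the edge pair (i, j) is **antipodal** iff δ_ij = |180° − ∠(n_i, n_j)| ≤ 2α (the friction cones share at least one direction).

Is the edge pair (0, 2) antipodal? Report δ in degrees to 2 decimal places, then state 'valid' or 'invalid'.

α = atan 0.5 = 26.57°;  2α = 53.13°
edge 0: e_0 = (+2.73, +1.90);  n_0 = (+0.5712, -0.8208)
edge 2: e_2 = (-0.49, +2.10);  n_2 = (+0.9738, +0.2272)
∠(n_0, n_2) = 68.30°
δ = |180° − 68.30°| = 111.70°
111.70° > 2α = 53.13°  →  invalid

δ = 111.70°, invalid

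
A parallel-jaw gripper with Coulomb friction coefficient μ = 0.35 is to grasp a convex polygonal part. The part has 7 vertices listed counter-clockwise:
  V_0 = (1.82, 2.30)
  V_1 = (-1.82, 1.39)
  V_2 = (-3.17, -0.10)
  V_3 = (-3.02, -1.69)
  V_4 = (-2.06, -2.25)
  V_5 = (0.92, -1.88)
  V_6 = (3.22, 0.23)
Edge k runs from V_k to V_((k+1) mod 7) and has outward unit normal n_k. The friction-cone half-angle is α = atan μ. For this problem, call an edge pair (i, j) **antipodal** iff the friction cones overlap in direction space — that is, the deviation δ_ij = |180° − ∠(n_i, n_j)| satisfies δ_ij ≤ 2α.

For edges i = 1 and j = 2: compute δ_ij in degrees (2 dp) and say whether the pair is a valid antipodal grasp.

α = atan 0.35 = 19.29°;  2α = 38.58°
edge 1: e_1 = (-1.35, -1.49);  n_1 = (-0.7411, +0.6714)
edge 2: e_2 = (+0.15, -1.59);  n_2 = (-0.9956, -0.0939)
∠(n_1, n_2) = 47.57°
δ = |180° − 47.57°| = 132.43°
132.43° > 2α = 38.58°  →  invalid

δ = 132.43°, invalid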